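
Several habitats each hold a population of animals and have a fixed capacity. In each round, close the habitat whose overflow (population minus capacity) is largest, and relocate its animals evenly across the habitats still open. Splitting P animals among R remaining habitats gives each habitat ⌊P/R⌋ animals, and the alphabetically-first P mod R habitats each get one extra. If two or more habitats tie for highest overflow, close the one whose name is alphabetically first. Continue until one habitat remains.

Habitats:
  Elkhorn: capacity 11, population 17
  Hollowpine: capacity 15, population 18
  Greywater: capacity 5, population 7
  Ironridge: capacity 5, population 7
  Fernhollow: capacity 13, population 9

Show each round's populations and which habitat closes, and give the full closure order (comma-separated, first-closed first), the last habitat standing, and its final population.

Closure order: Elkhorn, Hollowpine, Greywater, Ironridge
Last habitat: Fernhollow with 58 animals

Round 1: Elkhorn=17 Fernhollow=9 Greywater=7 Hollowpine=18 Ironridge=7 → close Elkhorn (overflow 6)
  17÷4 = 4 each, +1 to first 1
Round 2: Fernhollow=14 Greywater=11 Hollowpine=22 Ironridge=11 → close Hollowpine (overflow 7)
  22÷3 = 7 each, +1 to first 1
Round 3: Fernhollow=22 Greywater=18 Ironridge=18 → close Greywater (overflow 13)
  18÷2 = 9 each, +1 to first 0
Round 4: Fernhollow=31 Ironridge=27 → close Ironridge (overflow 22)
  27÷1 = 27 each, +1 to first 0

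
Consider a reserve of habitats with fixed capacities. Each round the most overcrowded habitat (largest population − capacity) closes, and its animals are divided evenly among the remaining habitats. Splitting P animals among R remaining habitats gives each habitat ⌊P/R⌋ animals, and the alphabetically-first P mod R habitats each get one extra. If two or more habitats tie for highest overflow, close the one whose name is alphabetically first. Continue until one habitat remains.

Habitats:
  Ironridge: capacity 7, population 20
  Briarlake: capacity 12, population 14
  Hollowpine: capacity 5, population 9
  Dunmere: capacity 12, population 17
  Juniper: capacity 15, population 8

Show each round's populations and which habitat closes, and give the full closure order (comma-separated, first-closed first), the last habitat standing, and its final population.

Closure order: Ironridge, Dunmere, Hollowpine, Briarlake
Last habitat: Juniper with 68 animals

Round 1: Briarlake=14 Dunmere=17 Hollowpine=9 Ironridge=20 Juniper=8 → close Ironridge (overflow 13)
  20÷4 = 5 each, +1 to first 0
Round 2: Briarlake=19 Dunmere=22 Hollowpine=14 Juniper=13 → close Dunmere (overflow 10)
  22÷3 = 7 each, +1 to first 1
Round 3: Briarlake=27 Hollowpine=21 Juniper=20 → close Hollowpine (overflow 16)
  21÷2 = 10 each, +1 to first 1
Round 4: Briarlake=38 Juniper=30 → close Briarlake (overflow 26)
  38÷1 = 38 each, +1 to first 0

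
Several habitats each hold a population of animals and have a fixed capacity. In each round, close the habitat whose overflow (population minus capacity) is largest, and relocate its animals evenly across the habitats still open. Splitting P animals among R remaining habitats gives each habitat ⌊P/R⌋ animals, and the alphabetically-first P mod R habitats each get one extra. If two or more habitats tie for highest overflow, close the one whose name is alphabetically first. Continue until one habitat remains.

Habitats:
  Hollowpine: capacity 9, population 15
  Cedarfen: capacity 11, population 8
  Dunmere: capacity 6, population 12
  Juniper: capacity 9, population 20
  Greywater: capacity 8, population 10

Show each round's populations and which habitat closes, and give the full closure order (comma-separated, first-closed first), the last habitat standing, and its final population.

Round 1: Cedarfen=8 Dunmere=12 Greywater=10 Hollowpine=15 Juniper=20 → close Juniper (overflow 11)
  20÷4 = 5 each, +1 to first 0
Round 2: Cedarfen=13 Dunmere=17 Greywater=15 Hollowpine=20 → close Dunmere (overflow 11)
  17÷3 = 5 each, +1 to first 2
Round 3: Cedarfen=19 Greywater=21 Hollowpine=25 → close Hollowpine (overflow 16)
  25÷2 = 12 each, +1 to first 1
Round 4: Cedarfen=32 Greywater=33 → close Greywater (overflow 25)
  33÷1 = 33 each, +1 to first 0

Closure order: Juniper, Dunmere, Hollowpine, Greywater
Last habitat: Cedarfen with 65 animals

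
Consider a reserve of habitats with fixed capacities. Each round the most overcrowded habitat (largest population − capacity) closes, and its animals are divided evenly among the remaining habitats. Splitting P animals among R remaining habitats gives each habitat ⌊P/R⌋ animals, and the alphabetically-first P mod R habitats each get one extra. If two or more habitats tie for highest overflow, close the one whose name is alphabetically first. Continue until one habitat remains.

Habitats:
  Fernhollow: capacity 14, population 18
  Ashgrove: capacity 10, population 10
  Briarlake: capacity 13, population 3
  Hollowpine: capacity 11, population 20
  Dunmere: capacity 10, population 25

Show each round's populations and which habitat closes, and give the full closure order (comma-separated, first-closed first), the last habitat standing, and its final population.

Closure order: Dunmere, Hollowpine, Fernhollow, Ashgrove
Last habitat: Briarlake with 76 animals

Round 1: Ashgrove=10 Briarlake=3 Dunmere=25 Fernhollow=18 Hollowpine=20 → close Dunmere (overflow 15)
  25÷4 = 6 each, +1 to first 1
Round 2: Ashgrove=17 Briarlake=9 Fernhollow=24 Hollowpine=26 → close Hollowpine (overflow 15)
  26÷3 = 8 each, +1 to first 2
Round 3: Ashgrove=26 Briarlake=18 Fernhollow=32 → close Fernhollow (overflow 18)
  32÷2 = 16 each, +1 to first 0
Round 4: Ashgrove=42 Briarlake=34 → close Ashgrove (overflow 32)
  42÷1 = 42 each, +1 to first 0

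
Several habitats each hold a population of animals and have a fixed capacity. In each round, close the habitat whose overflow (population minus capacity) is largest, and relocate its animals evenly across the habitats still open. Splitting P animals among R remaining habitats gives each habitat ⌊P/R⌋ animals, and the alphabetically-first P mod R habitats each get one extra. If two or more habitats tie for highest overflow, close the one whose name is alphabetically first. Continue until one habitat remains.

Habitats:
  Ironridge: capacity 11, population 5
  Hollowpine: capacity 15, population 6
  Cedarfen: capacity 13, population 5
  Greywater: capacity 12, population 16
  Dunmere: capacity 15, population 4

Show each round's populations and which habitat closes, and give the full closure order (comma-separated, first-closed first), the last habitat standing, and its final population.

Closure order: Greywater, Ironridge, Cedarfen, Hollowpine
Last habitat: Dunmere with 36 animals

Round 1: Cedarfen=5 Dunmere=4 Greywater=16 Hollowpine=6 Ironridge=5 → close Greywater (overflow 4)
  16÷4 = 4 each, +1 to first 0
Round 2: Cedarfen=9 Dunmere=8 Hollowpine=10 Ironridge=9 → close Ironridge (overflow -2)
  9÷3 = 3 each, +1 to first 0
Round 3: Cedarfen=12 Dunmere=11 Hollowpine=13 → close Cedarfen (overflow -1)
  12÷2 = 6 each, +1 to first 0
Round 4: Dunmere=17 Hollowpine=19 → close Hollowpine (overflow 4)
  19÷1 = 19 each, +1 to first 0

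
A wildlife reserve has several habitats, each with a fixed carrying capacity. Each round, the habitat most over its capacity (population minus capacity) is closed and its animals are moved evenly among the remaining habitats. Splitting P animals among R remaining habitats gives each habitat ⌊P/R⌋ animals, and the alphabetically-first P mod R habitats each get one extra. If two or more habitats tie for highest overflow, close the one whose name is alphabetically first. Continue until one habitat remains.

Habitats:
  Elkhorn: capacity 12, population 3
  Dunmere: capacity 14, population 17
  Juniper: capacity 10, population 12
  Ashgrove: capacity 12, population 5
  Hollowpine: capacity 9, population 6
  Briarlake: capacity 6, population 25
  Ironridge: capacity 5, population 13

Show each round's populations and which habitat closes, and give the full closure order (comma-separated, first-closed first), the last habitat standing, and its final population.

Round 1: Ashgrove=5 Briarlake=25 Dunmere=17 Elkhorn=3 Hollowpine=6 Ironridge=13 Juniper=12 → close Briarlake (overflow 19)
  25÷6 = 4 each, +1 to first 1
Round 2: Ashgrove=10 Dunmere=21 Elkhorn=7 Hollowpine=10 Ironridge=17 Juniper=16 → close Ironridge (overflow 12)
  17÷5 = 3 each, +1 to first 2
Round 3: Ashgrove=14 Dunmere=25 Elkhorn=10 Hollowpine=13 Juniper=19 → close Dunmere (overflow 11)
  25÷4 = 6 each, +1 to first 1
Round 4: Ashgrove=21 Elkhorn=16 Hollowpine=19 Juniper=25 → close Juniper (overflow 15)
  25÷3 = 8 each, +1 to first 1
Round 5: Ashgrove=30 Elkhorn=24 Hollowpine=27 → close Ashgrove (overflow 18)
  30÷2 = 15 each, +1 to first 0
Round 6: Elkhorn=39 Hollowpine=42 → close Hollowpine (overflow 33)
  42÷1 = 42 each, +1 to first 0

Closure order: Briarlake, Ironridge, Dunmere, Juniper, Ashgrove, Hollowpine
Last habitat: Elkhorn with 81 animals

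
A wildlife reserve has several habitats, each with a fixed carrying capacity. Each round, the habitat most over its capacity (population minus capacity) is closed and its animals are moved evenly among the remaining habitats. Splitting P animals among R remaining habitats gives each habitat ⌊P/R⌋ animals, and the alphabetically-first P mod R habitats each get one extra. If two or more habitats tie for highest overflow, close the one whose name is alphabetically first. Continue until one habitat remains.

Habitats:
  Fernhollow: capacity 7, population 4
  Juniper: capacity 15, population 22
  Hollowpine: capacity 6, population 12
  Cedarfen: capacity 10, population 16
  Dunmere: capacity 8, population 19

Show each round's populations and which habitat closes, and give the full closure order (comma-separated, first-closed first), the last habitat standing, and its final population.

Closure order: Dunmere, Cedarfen, Hollowpine, Juniper
Last habitat: Fernhollow with 73 animals

Round 1: Cedarfen=16 Dunmere=19 Fernhollow=4 Hollowpine=12 Juniper=22 → close Dunmere (overflow 11)
  19÷4 = 4 each, +1 to first 3
Round 2: Cedarfen=21 Fernhollow=9 Hollowpine=17 Juniper=26 → close Cedarfen (overflow 11)
  21÷3 = 7 each, +1 to first 0
Round 3: Fernhollow=16 Hollowpine=24 Juniper=33 → close Hollowpine (overflow 18)
  24÷2 = 12 each, +1 to first 0
Round 4: Fernhollow=28 Juniper=45 → close Juniper (overflow 30)
  45÷1 = 45 each, +1 to first 0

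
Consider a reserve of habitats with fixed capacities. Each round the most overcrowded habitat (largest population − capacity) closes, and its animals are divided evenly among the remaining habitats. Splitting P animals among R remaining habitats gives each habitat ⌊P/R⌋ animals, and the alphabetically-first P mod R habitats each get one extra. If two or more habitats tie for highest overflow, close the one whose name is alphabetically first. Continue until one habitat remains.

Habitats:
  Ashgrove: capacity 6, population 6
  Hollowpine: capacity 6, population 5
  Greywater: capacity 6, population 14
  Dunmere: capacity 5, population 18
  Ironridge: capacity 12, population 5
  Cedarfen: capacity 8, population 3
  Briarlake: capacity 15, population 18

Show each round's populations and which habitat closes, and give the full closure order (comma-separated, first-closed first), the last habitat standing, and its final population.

Round 1: Ashgrove=6 Briarlake=18 Cedarfen=3 Dunmere=18 Greywater=14 Hollowpine=5 Ironridge=5 → close Dunmere (overflow 13)
  18÷6 = 3 each, +1 to first 0
Round 2: Ashgrove=9 Briarlake=21 Cedarfen=6 Greywater=17 Hollowpine=8 Ironridge=8 → close Greywater (overflow 11)
  17÷5 = 3 each, +1 to first 2
Round 3: Ashgrove=13 Briarlake=25 Cedarfen=9 Hollowpine=11 Ironridge=11 → close Briarlake (overflow 10)
  25÷4 = 6 each, +1 to first 1
Round 4: Ashgrove=20 Cedarfen=15 Hollowpine=17 Ironridge=17 → close Ashgrove (overflow 14)
  20÷3 = 6 each, +1 to first 2
Round 5: Cedarfen=22 Hollowpine=24 Ironridge=23 → close Hollowpine (overflow 18)
  24÷2 = 12 each, +1 to first 0
Round 6: Cedarfen=34 Ironridge=35 → close Cedarfen (overflow 26)
  34÷1 = 34 each, +1 to first 0

Closure order: Dunmere, Greywater, Briarlake, Ashgrove, Hollowpine, Cedarfen
Last habitat: Ironridge with 69 animals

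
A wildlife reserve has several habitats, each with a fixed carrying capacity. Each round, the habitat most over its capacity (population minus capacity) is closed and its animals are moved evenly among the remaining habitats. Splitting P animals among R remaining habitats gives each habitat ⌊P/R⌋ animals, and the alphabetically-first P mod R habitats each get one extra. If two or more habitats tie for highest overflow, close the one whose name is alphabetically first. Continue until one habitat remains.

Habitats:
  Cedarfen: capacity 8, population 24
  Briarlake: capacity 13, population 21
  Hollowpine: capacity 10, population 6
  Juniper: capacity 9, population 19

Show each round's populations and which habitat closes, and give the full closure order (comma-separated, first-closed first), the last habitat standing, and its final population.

Closure order: Cedarfen, Juniper, Briarlake
Last habitat: Hollowpine with 70 animals

Round 1: Briarlake=21 Cedarfen=24 Hollowpine=6 Juniper=19 → close Cedarfen (overflow 16)
  24÷3 = 8 each, +1 to first 0
Round 2: Briarlake=29 Hollowpine=14 Juniper=27 → close Juniper (overflow 18)
  27÷2 = 13 each, +1 to first 1
Round 3: Briarlake=43 Hollowpine=27 → close Briarlake (overflow 30)
  43÷1 = 43 each, +1 to first 0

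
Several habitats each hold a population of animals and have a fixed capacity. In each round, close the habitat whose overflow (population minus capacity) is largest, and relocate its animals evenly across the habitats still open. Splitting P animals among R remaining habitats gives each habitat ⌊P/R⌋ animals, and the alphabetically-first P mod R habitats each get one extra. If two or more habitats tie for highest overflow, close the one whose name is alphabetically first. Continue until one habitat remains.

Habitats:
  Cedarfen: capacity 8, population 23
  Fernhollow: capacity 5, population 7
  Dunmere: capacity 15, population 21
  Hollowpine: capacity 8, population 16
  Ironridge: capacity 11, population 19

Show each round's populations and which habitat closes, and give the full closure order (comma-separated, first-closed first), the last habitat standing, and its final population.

Closure order: Cedarfen, Hollowpine, Dunmere, Ironridge
Last habitat: Fernhollow with 86 animals

Round 1: Cedarfen=23 Dunmere=21 Fernhollow=7 Hollowpine=16 Ironridge=19 → close Cedarfen (overflow 15)
  23÷4 = 5 each, +1 to first 3
Round 2: Dunmere=27 Fernhollow=13 Hollowpine=22 Ironridge=24 → close Hollowpine (overflow 14)
  22÷3 = 7 each, +1 to first 1
Round 3: Dunmere=35 Fernhollow=20 Ironridge=31 → close Dunmere (overflow 20)
  35÷2 = 17 each, +1 to first 1
Round 4: Fernhollow=38 Ironridge=48 → close Ironridge (overflow 37)
  48÷1 = 48 each, +1 to first 0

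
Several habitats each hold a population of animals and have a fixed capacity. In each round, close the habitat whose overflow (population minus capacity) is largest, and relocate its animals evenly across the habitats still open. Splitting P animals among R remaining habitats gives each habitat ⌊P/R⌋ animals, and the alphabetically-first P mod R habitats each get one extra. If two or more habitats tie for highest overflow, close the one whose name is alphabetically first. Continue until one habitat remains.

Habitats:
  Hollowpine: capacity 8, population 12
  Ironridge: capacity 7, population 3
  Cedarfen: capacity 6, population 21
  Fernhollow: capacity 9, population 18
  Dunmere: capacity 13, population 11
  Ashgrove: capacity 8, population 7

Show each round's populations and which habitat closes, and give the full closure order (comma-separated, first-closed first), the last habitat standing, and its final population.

Closure order: Cedarfen, Fernhollow, Hollowpine, Ashgrove, Dunmere
Last habitat: Ironridge with 72 animals

Round 1: Ashgrove=7 Cedarfen=21 Dunmere=11 Fernhollow=18 Hollowpine=12 Ironridge=3 → close Cedarfen (overflow 15)
  21÷5 = 4 each, +1 to first 1
Round 2: Ashgrove=12 Dunmere=15 Fernhollow=22 Hollowpine=16 Ironridge=7 → close Fernhollow (overflow 13)
  22÷4 = 5 each, +1 to first 2
Round 3: Ashgrove=18 Dunmere=21 Hollowpine=21 Ironridge=12 → close Hollowpine (overflow 13)
  21÷3 = 7 each, +1 to first 0
Round 4: Ashgrove=25 Dunmere=28 Ironridge=19 → close Ashgrove (overflow 17)
  25÷2 = 12 each, +1 to first 1
Round 5: Dunmere=41 Ironridge=31 → close Dunmere (overflow 28)
  41÷1 = 41 each, +1 to first 0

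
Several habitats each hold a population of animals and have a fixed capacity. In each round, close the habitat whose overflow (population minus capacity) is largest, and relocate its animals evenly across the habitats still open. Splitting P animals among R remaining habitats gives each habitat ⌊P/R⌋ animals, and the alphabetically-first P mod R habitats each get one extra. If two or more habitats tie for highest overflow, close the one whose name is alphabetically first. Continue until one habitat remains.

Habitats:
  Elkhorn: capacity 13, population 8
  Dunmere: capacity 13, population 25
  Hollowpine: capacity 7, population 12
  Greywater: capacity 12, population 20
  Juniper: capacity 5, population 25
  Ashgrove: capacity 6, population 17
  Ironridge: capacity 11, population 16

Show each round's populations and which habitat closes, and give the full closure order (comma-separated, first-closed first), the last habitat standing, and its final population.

Round 1: Ashgrove=17 Dunmere=25 Elkhorn=8 Greywater=20 Hollowpine=12 Ironridge=16 Juniper=25 → close Juniper (overflow 20)
  25÷6 = 4 each, +1 to first 1
Round 2: Ashgrove=22 Dunmere=29 Elkhorn=12 Greywater=24 Hollowpine=16 Ironridge=20 → close Ashgrove (overflow 16)
  22÷5 = 4 each, +1 to first 2
Round 3: Dunmere=34 Elkhorn=17 Greywater=28 Hollowpine=20 Ironridge=24 → close Dunmere (overflow 21)
  34÷4 = 8 each, +1 to first 2
Round 4: Elkhorn=26 Greywater=37 Hollowpine=28 Ironridge=32 → close Greywater (overflow 25)
  37÷3 = 12 each, +1 to first 1
Round 5: Elkhorn=39 Hollowpine=40 Ironridge=44 → close Hollowpine (overflow 33)
  40÷2 = 20 each, +1 to first 0
Round 6: Elkhorn=59 Ironridge=64 → close Ironridge (overflow 53)
  64÷1 = 64 each, +1 to first 0

Closure order: Juniper, Ashgrove, Dunmere, Greywater, Hollowpine, Ironridge
Last habitat: Elkhorn with 123 animals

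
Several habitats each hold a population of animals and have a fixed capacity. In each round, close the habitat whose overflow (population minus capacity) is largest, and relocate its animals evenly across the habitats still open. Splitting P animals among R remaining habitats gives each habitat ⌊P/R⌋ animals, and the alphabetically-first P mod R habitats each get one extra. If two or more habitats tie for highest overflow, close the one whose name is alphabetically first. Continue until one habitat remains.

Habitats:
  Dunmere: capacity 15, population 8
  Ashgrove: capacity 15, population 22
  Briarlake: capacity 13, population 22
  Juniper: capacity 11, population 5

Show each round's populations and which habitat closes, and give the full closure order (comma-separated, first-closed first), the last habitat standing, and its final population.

Closure order: Briarlake, Ashgrove, Juniper
Last habitat: Dunmere with 57 animals

Round 1: Ashgrove=22 Briarlake=22 Dunmere=8 Juniper=5 → close Briarlake (overflow 9)
  22÷3 = 7 each, +1 to first 1
Round 2: Ashgrove=30 Dunmere=15 Juniper=12 → close Ashgrove (overflow 15)
  30÷2 = 15 each, +1 to first 0
Round 3: Dunmere=30 Juniper=27 → close Juniper (overflow 16)
  27÷1 = 27 each, +1 to first 0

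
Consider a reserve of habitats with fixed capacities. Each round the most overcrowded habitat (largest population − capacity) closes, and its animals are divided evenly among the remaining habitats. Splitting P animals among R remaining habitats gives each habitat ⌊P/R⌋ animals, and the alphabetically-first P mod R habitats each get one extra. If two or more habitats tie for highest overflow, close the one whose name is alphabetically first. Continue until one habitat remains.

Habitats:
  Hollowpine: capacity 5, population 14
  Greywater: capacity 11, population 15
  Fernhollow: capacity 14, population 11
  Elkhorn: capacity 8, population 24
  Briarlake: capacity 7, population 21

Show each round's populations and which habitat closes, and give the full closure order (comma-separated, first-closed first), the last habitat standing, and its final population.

Round 1: Briarlake=21 Elkhorn=24 Fernhollow=11 Greywater=15 Hollowpine=14 → close Elkhorn (overflow 16)
  24÷4 = 6 each, +1 to first 0
Round 2: Briarlake=27 Fernhollow=17 Greywater=21 Hollowpine=20 → close Briarlake (overflow 20)
  27÷3 = 9 each, +1 to first 0
Round 3: Fernhollow=26 Greywater=30 Hollowpine=29 → close Hollowpine (overflow 24)
  29÷2 = 14 each, +1 to first 1
Round 4: Fernhollow=41 Greywater=44 → close Greywater (overflow 33)
  44÷1 = 44 each, +1 to first 0

Closure order: Elkhorn, Briarlake, Hollowpine, Greywater
Last habitat: Fernhollow with 85 animals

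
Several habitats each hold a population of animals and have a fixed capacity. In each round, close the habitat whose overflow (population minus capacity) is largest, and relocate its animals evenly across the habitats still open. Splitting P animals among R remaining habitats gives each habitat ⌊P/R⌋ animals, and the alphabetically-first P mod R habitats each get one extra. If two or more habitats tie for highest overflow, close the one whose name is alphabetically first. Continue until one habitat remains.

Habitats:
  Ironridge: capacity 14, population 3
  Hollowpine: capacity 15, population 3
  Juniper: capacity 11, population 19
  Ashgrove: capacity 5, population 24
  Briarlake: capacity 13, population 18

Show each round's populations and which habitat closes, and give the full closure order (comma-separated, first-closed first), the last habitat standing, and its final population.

Closure order: Ashgrove, Juniper, Briarlake, Hollowpine
Last habitat: Ironridge with 67 animals

Round 1: Ashgrove=24 Briarlake=18 Hollowpine=3 Ironridge=3 Juniper=19 → close Ashgrove (overflow 19)
  24÷4 = 6 each, +1 to first 0
Round 2: Briarlake=24 Hollowpine=9 Ironridge=9 Juniper=25 → close Juniper (overflow 14)
  25÷3 = 8 each, +1 to first 1
Round 3: Briarlake=33 Hollowpine=17 Ironridge=17 → close Briarlake (overflow 20)
  33÷2 = 16 each, +1 to first 1
Round 4: Hollowpine=34 Ironridge=33 → close Hollowpine (overflow 19)
  34÷1 = 34 each, +1 to first 0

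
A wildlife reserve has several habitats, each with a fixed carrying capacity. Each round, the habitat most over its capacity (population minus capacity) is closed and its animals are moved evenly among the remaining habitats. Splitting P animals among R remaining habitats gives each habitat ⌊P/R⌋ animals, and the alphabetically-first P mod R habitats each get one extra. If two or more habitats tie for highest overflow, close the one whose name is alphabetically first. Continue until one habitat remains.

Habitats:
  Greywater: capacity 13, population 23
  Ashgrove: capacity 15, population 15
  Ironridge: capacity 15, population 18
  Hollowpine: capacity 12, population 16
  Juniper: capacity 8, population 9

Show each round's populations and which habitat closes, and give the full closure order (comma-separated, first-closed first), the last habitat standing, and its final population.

Round 1: Ashgrove=15 Greywater=23 Hollowpine=16 Ironridge=18 Juniper=9 → close Greywater (overflow 10)
  23÷4 = 5 each, +1 to first 3
Round 2: Ashgrove=21 Hollowpine=22 Ironridge=24 Juniper=14 → close Hollowpine (overflow 10)
  22÷3 = 7 each, +1 to first 1
Round 3: Ashgrove=29 Ironridge=31 Juniper=21 → close Ironridge (overflow 16)
  31÷2 = 15 each, +1 to first 1
Round 4: Ashgrove=45 Juniper=36 → close Ashgrove (overflow 30)
  45÷1 = 45 each, +1 to first 0

Closure order: Greywater, Hollowpine, Ironridge, Ashgrove
Last habitat: Juniper with 81 animals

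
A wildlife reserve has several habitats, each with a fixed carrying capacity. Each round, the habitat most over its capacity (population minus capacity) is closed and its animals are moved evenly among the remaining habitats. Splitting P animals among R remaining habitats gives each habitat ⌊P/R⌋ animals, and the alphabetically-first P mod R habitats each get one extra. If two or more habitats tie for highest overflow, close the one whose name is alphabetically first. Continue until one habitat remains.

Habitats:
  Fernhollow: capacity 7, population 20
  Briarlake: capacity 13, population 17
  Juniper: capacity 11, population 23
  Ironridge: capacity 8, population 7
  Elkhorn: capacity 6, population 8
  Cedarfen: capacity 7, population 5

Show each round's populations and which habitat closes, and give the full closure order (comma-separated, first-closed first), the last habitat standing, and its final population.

Round 1: Briarlake=17 Cedarfen=5 Elkhorn=8 Fernhollow=20 Ironridge=7 Juniper=23 → close Fernhollow (overflow 13)
  20÷5 = 4 each, +1 to first 0
Round 2: Briarlake=21 Cedarfen=9 Elkhorn=12 Ironridge=11 Juniper=27 → close Juniper (overflow 16)
  27÷4 = 6 each, +1 to first 3
Round 3: Briarlake=28 Cedarfen=16 Elkhorn=19 Ironridge=17 → close Briarlake (overflow 15)
  28÷3 = 9 each, +1 to first 1
Round 4: Cedarfen=26 Elkhorn=28 Ironridge=26 → close Elkhorn (overflow 22)
  28÷2 = 14 each, +1 to first 0
Round 5: Cedarfen=40 Ironridge=40 → close Cedarfen (overflow 33)
  40÷1 = 40 each, +1 to first 0

Closure order: Fernhollow, Juniper, Briarlake, Elkhorn, Cedarfen
Last habitat: Ironridge with 80 animals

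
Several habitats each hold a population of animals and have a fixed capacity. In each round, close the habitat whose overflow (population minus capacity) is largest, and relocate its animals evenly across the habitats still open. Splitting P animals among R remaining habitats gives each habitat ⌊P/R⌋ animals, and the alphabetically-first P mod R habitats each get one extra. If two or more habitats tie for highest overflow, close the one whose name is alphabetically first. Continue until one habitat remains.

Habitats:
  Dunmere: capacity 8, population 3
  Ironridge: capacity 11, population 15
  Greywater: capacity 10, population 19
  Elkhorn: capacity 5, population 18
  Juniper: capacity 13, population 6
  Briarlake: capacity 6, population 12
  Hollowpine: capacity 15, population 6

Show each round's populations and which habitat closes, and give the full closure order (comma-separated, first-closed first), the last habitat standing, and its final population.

Closure order: Elkhorn, Greywater, Briarlake, Ironridge, Dunmere, Juniper
Last habitat: Hollowpine with 79 animals

Round 1: Briarlake=12 Dunmere=3 Elkhorn=18 Greywater=19 Hollowpine=6 Ironridge=15 Juniper=6 → close Elkhorn (overflow 13)
  18÷6 = 3 each, +1 to first 0
Round 2: Briarlake=15 Dunmere=6 Greywater=22 Hollowpine=9 Ironridge=18 Juniper=9 → close Greywater (overflow 12)
  22÷5 = 4 each, +1 to first 2
Round 3: Briarlake=20 Dunmere=11 Hollowpine=13 Ironridge=22 Juniper=13 → close Briarlake (overflow 14)
  20÷4 = 5 each, +1 to first 0
Round 4: Dunmere=16 Hollowpine=18 Ironridge=27 Juniper=18 → close Ironridge (overflow 16)
  27÷3 = 9 each, +1 to first 0
Round 5: Dunmere=25 Hollowpine=27 Juniper=27 → close Dunmere (overflow 17)
  25÷2 = 12 each, +1 to first 1
Round 6: Hollowpine=40 Juniper=39 → close Juniper (overflow 26)
  39÷1 = 39 each, +1 to first 0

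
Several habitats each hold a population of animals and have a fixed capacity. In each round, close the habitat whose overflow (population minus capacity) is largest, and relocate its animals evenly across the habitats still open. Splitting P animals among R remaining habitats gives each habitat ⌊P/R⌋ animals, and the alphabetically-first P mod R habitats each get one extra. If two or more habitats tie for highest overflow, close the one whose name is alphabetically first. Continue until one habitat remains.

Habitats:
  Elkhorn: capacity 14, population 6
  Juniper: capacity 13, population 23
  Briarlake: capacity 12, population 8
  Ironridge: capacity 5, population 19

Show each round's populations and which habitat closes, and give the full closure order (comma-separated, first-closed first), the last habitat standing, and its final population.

Closure order: Ironridge, Juniper, Briarlake
Last habitat: Elkhorn with 56 animals

Round 1: Briarlake=8 Elkhorn=6 Ironridge=19 Juniper=23 → close Ironridge (overflow 14)
  19÷3 = 6 each, +1 to first 1
Round 2: Briarlake=15 Elkhorn=12 Juniper=29 → close Juniper (overflow 16)
  29÷2 = 14 each, +1 to first 1
Round 3: Briarlake=30 Elkhorn=26 → close Briarlake (overflow 18)
  30÷1 = 30 each, +1 to first 0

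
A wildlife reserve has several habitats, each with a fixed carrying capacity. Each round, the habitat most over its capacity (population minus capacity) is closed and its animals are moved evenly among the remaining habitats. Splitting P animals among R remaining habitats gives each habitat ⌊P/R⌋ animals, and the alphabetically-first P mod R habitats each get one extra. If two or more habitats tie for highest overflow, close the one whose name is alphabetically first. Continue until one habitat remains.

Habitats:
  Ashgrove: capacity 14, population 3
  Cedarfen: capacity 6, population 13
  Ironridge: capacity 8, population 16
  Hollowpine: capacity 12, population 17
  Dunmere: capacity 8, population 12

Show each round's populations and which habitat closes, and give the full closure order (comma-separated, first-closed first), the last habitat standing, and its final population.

Round 1: Ashgrove=3 Cedarfen=13 Dunmere=12 Hollowpine=17 Ironridge=16 → close Ironridge (overflow 8)
  16÷4 = 4 each, +1 to first 0
Round 2: Ashgrove=7 Cedarfen=17 Dunmere=16 Hollowpine=21 → close Cedarfen (overflow 11)
  17÷3 = 5 each, +1 to first 2
Round 3: Ashgrove=13 Dunmere=22 Hollowpine=26 → close Dunmere (overflow 14)
  22÷2 = 11 each, +1 to first 0
Round 4: Ashgrove=24 Hollowpine=37 → close Hollowpine (overflow 25)
  37÷1 = 37 each, +1 to first 0

Closure order: Ironridge, Cedarfen, Dunmere, Hollowpine
Last habitat: Ashgrove with 61 animals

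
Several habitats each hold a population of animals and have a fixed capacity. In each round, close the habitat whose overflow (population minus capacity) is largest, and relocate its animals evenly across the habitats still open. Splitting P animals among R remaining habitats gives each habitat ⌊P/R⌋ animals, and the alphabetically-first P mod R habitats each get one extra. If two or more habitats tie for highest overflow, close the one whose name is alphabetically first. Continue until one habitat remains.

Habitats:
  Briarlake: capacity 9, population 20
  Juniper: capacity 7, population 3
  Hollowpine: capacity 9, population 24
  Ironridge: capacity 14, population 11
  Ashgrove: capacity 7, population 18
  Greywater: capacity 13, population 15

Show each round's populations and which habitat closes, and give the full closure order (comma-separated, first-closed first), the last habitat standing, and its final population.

Round 1: Ashgrove=18 Briarlake=20 Greywater=15 Hollowpine=24 Ironridge=11 Juniper=3 → close Hollowpine (overflow 15)
  24÷5 = 4 each, +1 to first 4
Round 2: Ashgrove=23 Briarlake=25 Greywater=20 Ironridge=16 Juniper=7 → close Ashgrove (overflow 16)
  23÷4 = 5 each, +1 to first 3
Round 3: Briarlake=31 Greywater=26 Ironridge=22 Juniper=12 → close Briarlake (overflow 22)
  31÷3 = 10 each, +1 to first 1
Round 4: Greywater=37 Ironridge=32 Juniper=22 → close Greywater (overflow 24)
  37÷2 = 18 each, +1 to first 1
Round 5: Ironridge=51 Juniper=40 → close Ironridge (overflow 37)
  51÷1 = 51 each, +1 to first 0

Closure order: Hollowpine, Ashgrove, Briarlake, Greywater, Ironridge
Last habitat: Juniper with 91 animals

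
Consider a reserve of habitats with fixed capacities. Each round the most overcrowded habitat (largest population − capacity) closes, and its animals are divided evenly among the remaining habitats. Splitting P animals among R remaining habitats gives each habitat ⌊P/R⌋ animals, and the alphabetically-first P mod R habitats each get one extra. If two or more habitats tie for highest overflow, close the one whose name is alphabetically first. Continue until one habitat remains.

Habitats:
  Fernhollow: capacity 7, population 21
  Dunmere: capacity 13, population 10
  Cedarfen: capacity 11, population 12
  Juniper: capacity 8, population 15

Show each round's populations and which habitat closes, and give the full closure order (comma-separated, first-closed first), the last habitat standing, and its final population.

Closure order: Fernhollow, Juniper, Cedarfen
Last habitat: Dunmere with 58 animals

Round 1: Cedarfen=12 Dunmere=10 Fernhollow=21 Juniper=15 → close Fernhollow (overflow 14)
  21÷3 = 7 each, +1 to first 0
Round 2: Cedarfen=19 Dunmere=17 Juniper=22 → close Juniper (overflow 14)
  22÷2 = 11 each, +1 to first 0
Round 3: Cedarfen=30 Dunmere=28 → close Cedarfen (overflow 19)
  30÷1 = 30 each, +1 to first 0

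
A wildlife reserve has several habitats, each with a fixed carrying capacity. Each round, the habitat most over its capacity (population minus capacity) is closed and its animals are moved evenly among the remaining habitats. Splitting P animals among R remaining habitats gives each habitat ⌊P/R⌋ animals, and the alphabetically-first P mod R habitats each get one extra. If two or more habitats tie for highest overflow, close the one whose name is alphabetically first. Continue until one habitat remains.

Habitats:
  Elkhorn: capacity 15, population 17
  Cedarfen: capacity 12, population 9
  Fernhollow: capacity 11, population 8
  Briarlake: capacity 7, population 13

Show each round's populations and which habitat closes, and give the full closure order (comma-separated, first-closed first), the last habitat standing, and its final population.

Round 1: Briarlake=13 Cedarfen=9 Elkhorn=17 Fernhollow=8 → close Briarlake (overflow 6)
  13÷3 = 4 each, +1 to first 1
Round 2: Cedarfen=14 Elkhorn=21 Fernhollow=12 → close Elkhorn (overflow 6)
  21÷2 = 10 each, +1 to first 1
Round 3: Cedarfen=25 Fernhollow=22 → close Cedarfen (overflow 13)
  25÷1 = 25 each, +1 to first 0

Closure order: Briarlake, Elkhorn, Cedarfen
Last habitat: Fernhollow with 47 animals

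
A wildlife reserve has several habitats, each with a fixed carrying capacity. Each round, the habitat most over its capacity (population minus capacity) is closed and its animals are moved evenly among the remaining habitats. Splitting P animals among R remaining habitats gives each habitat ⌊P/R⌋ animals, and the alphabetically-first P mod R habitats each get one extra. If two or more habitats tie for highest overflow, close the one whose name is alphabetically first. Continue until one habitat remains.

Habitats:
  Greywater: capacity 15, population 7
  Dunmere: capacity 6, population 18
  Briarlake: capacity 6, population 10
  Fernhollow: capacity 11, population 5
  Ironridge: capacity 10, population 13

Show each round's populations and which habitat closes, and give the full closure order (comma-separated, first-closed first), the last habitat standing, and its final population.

Closure order: Dunmere, Briarlake, Ironridge, Fernhollow
Last habitat: Greywater with 53 animals

Round 1: Briarlake=10 Dunmere=18 Fernhollow=5 Greywater=7 Ironridge=13 → close Dunmere (overflow 12)
  18÷4 = 4 each, +1 to first 2
Round 2: Briarlake=15 Fernhollow=10 Greywater=11 Ironridge=17 → close Briarlake (overflow 9)
  15÷3 = 5 each, +1 to first 0
Round 3: Fernhollow=15 Greywater=16 Ironridge=22 → close Ironridge (overflow 12)
  22÷2 = 11 each, +1 to first 0
Round 4: Fernhollow=26 Greywater=27 → close Fernhollow (overflow 15)
  26÷1 = 26 each, +1 to first 0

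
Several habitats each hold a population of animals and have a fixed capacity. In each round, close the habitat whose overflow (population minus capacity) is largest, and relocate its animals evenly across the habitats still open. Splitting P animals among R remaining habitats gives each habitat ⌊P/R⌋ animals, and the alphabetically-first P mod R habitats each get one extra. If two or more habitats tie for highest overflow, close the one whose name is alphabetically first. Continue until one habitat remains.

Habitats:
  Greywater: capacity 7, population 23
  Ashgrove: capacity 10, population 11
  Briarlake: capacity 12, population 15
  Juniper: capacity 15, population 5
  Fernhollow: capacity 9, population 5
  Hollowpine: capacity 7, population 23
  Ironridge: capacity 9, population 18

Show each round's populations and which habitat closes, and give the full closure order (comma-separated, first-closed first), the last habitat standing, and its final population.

Round 1: Ashgrove=11 Briarlake=15 Fernhollow=5 Greywater=23 Hollowpine=23 Ironridge=18 Juniper=5 → close Greywater (overflow 16)
  23÷6 = 3 each, +1 to first 5
Round 2: Ashgrove=15 Briarlake=19 Fernhollow=9 Hollowpine=27 Ironridge=22 Juniper=8 → close Hollowpine (overflow 20)
  27÷5 = 5 each, +1 to first 2
Round 3: Ashgrove=21 Briarlake=25 Fernhollow=14 Ironridge=27 Juniper=13 → close Ironridge (overflow 18)
  27÷4 = 6 each, +1 to first 3
Round 4: Ashgrove=28 Briarlake=32 Fernhollow=21 Juniper=19 → close Briarlake (overflow 20)
  32÷3 = 10 each, +1 to first 2
Round 5: Ashgrove=39 Fernhollow=32 Juniper=29 → close Ashgrove (overflow 29)
  39÷2 = 19 each, +1 to first 1
Round 6: Fernhollow=52 Juniper=48 → close Fernhollow (overflow 43)
  52÷1 = 52 each, +1 to first 0

Closure order: Greywater, Hollowpine, Ironridge, Briarlake, Ashgrove, Fernhollow
Last habitat: Juniper with 100 animals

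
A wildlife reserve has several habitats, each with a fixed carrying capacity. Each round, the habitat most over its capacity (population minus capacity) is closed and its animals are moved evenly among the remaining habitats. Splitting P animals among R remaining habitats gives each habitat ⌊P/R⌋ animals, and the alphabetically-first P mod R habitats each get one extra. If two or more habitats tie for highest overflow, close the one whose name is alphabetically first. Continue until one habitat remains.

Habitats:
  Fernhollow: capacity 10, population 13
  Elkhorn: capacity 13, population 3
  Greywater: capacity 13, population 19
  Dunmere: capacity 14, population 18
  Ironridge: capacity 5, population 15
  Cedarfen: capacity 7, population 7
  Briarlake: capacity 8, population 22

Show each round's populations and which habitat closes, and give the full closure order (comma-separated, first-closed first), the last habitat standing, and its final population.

Round 1: Briarlake=22 Cedarfen=7 Dunmere=18 Elkhorn=3 Fernhollow=13 Greywater=19 Ironridge=15 → close Briarlake (overflow 14)
  22÷6 = 3 each, +1 to first 4
Round 2: Cedarfen=11 Dunmere=22 Elkhorn=7 Fernhollow=17 Greywater=22 Ironridge=18 → close Ironridge (overflow 13)
  18÷5 = 3 each, +1 to first 3
Round 3: Cedarfen=15 Dunmere=26 Elkhorn=11 Fernhollow=20 Greywater=25 → close Dunmere (overflow 12)
  26÷4 = 6 each, +1 to first 2
Round 4: Cedarfen=22 Elkhorn=18 Fernhollow=26 Greywater=31 → close Greywater (overflow 18)
  31÷3 = 10 each, +1 to first 1
Round 5: Cedarfen=33 Elkhorn=28 Fernhollow=36 → close Cedarfen (overflow 26)
  33÷2 = 16 each, +1 to first 1
Round 6: Elkhorn=45 Fernhollow=52 → close Fernhollow (overflow 42)
  52÷1 = 52 each, +1 to first 0

Closure order: Briarlake, Ironridge, Dunmere, Greywater, Cedarfen, Fernhollow
Last habitat: Elkhorn with 97 animals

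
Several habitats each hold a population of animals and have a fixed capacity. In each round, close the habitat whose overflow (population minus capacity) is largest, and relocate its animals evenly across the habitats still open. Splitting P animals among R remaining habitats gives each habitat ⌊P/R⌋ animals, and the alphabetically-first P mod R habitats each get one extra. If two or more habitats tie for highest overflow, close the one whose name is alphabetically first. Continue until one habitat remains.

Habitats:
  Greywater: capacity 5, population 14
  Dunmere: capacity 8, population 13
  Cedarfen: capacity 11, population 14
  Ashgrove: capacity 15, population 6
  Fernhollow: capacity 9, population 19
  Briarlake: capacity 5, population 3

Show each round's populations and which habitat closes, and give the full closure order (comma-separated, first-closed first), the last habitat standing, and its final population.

Round 1: Ashgrove=6 Briarlake=3 Cedarfen=14 Dunmere=13 Fernhollow=19 Greywater=14 → close Fernhollow (overflow 10)
  19÷5 = 3 each, +1 to first 4
Round 2: Ashgrove=10 Briarlake=7 Cedarfen=18 Dunmere=17 Greywater=17 → close Greywater (overflow 12)
  17÷4 = 4 each, +1 to first 1
Round 3: Ashgrove=15 Briarlake=11 Cedarfen=22 Dunmere=21 → close Dunmere (overflow 13)
  21÷3 = 7 each, +1 to first 0
Round 4: Ashgrove=22 Briarlake=18 Cedarfen=29 → close Cedarfen (overflow 18)
  29÷2 = 14 each, +1 to first 1
Round 5: Ashgrove=37 Briarlake=32 → close Briarlake (overflow 27)
  32÷1 = 32 each, +1 to first 0

Closure order: Fernhollow, Greywater, Dunmere, Cedarfen, Briarlake
Last habitat: Ashgrove with 69 animals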